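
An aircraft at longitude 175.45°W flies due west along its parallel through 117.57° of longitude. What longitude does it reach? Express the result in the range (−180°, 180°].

66.98°E

Start at -175.45°; shift −117.57° → -293.02°.
-293.02° lies outside (−180°, 180°]; add 360° → +66.98°.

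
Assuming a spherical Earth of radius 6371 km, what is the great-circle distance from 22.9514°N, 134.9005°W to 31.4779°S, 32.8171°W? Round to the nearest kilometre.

Δλ = -32.8171 − -134.9005 = 102.0834°.
Δφ = -31.4779 − 22.9514 = -54.4293°.
a = sin²(Δφ/2) + cos φ₁ · cos φ₂ · sin²(Δλ/2) = 0.684008.
c = 2·atan2(√a, √(1−a)) = 1.94767 rad → d = 6371·c ≈ 12408.62 km.

12409 km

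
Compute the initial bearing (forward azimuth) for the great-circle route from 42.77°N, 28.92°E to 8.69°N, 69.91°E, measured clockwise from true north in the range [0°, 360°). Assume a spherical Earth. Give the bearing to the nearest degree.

121°

Δλ = 69.91 − 28.92 = 40.99°.
θ = atan2( sin Δλ · cos φ₂ , cos φ₁ · sin φ₂ − sin φ₁ · cos φ₂ · cos Δλ )
  = atan2(0.64840, -0.39577) = 121.399° → normalised to [0°, 360°): 121.399°.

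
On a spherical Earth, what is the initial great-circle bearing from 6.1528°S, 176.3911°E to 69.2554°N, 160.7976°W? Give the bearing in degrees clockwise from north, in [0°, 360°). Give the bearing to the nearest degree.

Δλ = -160.7976 − 176.3911 = -337.1887°; wrapped into (−180°, 180°]: 22.8113°.
θ = atan2( sin Δλ · cos φ₂ , cos φ₁ · sin φ₂ − sin φ₁ · cos φ₂ · cos Δλ )
  = atan2(0.13732, 0.96478) = 8.101° → normalised to [0°, 360°): 8.101°.

8°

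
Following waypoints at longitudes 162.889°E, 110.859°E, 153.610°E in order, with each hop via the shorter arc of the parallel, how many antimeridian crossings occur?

Leg 1: +162.889° → +110.859°, shortest Δλ = -52.03° (west) — does not cross 180°.
Leg 2: +110.859° → +153.610°, shortest Δλ = 42.751° (east) — does not cross 180°.
Total crossings: 0.

0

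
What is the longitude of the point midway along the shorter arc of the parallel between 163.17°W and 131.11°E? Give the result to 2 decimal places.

Signed shortest Δλ from -163.17° to +131.11° is -65.72°.
Midpoint longitude = -163.17° + (-65.72°)/2 = -163.17° − 32.86° = -196.03°.
Normalise into (−180°, 180°]: +163.97°.
(The naïve average (-163.17 + +131.11)/2 = -16.03° is on the wrong side of the globe.)

163.97°E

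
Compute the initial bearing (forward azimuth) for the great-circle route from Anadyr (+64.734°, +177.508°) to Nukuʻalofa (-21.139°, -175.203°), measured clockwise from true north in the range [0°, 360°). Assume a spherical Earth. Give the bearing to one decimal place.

173.2°

Δλ = -175.203 − 177.508 = -352.711°; wrapped into (−180°, 180°]: 7.289°.
θ = atan2( sin Δλ · cos φ₂ , cos φ₁ · sin φ₂ − sin φ₁ · cos φ₂ · cos Δλ )
  = atan2(0.11834, -0.99059) = 173.188° → normalised to [0°, 360°): 173.188°.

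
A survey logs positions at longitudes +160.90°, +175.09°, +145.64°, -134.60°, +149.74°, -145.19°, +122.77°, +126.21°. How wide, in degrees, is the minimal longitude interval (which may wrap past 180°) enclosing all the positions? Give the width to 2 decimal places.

Sort the longitudes: -145.19°, -134.60°, +122.77°, +126.21°, +145.64°, +149.74°, +160.90°, +175.09°.
Eastward gaps between consecutive values (wrapping around): 10.59°, 257.37°, 3.44°, 19.43°, 4.10°, 11.16°, 14.19°, 39.72°.
Largest gap = 257.37° ⇒ minimal covering band is its complement: 360° − 257.37° = 102.63°.
Band runs from +122.77° eastward to -134.60°, crossing the antimeridian.

102.63°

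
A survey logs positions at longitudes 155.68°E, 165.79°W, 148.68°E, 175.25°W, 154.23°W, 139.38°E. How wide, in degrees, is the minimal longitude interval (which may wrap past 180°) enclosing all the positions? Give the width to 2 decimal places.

Sort the longitudes: -175.25°, -165.79°, -154.23°, +139.38°, +148.68°, +155.68°.
Eastward gaps between consecutive values (wrapping around): 9.46°, 11.56°, 293.61°, 9.30°, 7.00°, 29.07°.
Largest gap = 293.61° ⇒ minimal covering band is its complement: 360° − 293.61° = 66.39°.
Band runs from +139.38° eastward to -154.23°, crossing the antimeridian.

66.39°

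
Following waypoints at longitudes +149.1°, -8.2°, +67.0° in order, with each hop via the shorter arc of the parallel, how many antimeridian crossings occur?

0

Leg 1: +149.1° → -8.2°, shortest Δλ = -157.3° (west) — does not cross 180°.
Leg 2: -8.2° → +67.0°, shortest Δλ = 75.2° (east) — does not cross 180°.
Total crossings: 0.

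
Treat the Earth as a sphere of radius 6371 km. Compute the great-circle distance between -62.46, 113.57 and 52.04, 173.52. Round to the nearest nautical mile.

Δλ = 173.52 − 113.57 = 59.95°.
Δφ = 52.04 − -62.46 = 114.50°.
a = sin²(Δφ/2) + cos φ₁ · cos φ₂ · sin²(Δλ/2) = 0.778341.
c = 2·atan2(√a, √(1−a)) = 2.16118 rad → d = 6371·c ≈ 13768.90 km ≈ 7434.61 nmi.

7435 nmi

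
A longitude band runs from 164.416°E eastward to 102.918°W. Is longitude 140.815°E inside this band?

No

Band width going east from +164.416° to -102.918°: ((-102.918 − 164.416) mod 360) = 92.666°.
Offset of +140.815° east of the west edge: ((140.815 − 164.416) mod 360) = 336.399°.
336.399° > 92.666° ⇒ outside.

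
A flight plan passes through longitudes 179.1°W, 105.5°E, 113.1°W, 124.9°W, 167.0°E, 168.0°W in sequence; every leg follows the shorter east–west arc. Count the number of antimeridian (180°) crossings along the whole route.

4

Leg 1: -179.1° → +105.5°, shortest Δλ = -75.4° (west) — crosses 180°.
Leg 2: +105.5° → -113.1°, shortest Δλ = 141.4° (east) — crosses 180°.
Leg 3: -113.1° → -124.9°, shortest Δλ = -11.8° (west) — does not cross 180°.
Leg 4: -124.9° → +167.0°, shortest Δλ = -68.1° (west) — crosses 180°.
Leg 5: +167.0° → -168.0°, shortest Δλ = 25.0° (east) — crosses 180°.
Total crossings: 4.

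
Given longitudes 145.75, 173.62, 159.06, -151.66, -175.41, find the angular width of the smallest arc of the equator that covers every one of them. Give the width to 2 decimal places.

Sort the longitudes: -175.41°, -151.66°, +145.75°, +159.06°, +173.62°.
Eastward gaps between consecutive values (wrapping around): 23.75°, 297.41°, 13.31°, 14.56°, 10.97°.
Largest gap = 297.41° ⇒ minimal covering band is its complement: 360° − 297.41° = 62.59°.
Band runs from +145.75° eastward to -151.66°, crossing the antimeridian.

62.59°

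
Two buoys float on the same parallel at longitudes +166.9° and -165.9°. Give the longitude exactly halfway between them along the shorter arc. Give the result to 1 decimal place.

-179.5°

Signed shortest Δλ from +166.9° to -165.9° is +27.2°.
Midpoint longitude = +166.9° + (+27.2°)/2 = +166.9° + 13.6° = +180.5°.
Normalise into (−180°, 180°]: -179.5°.
(The naïve average (+166.9 + -165.9)/2 = 0.5° is on the wrong side of the globe.)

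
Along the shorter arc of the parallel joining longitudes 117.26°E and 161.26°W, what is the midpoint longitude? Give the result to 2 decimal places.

158.00°E

Signed shortest Δλ from +117.26° to -161.26° is +81.48°.
Midpoint longitude = +117.26° + (+81.48°)/2 = +117.26° + 40.74° = +158.00°.
(The naïve average (+117.26 + -161.26)/2 = -22.0° is on the wrong side of the globe.)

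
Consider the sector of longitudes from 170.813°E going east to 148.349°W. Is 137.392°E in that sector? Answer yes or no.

Band width going east from +170.813° to -148.349°: ((-148.349 − 170.813) mod 360) = 40.838°.
Offset of +137.392° east of the west edge: ((137.392 − 170.813) mod 360) = 326.579°.
326.579° > 40.838° ⇒ outside.

No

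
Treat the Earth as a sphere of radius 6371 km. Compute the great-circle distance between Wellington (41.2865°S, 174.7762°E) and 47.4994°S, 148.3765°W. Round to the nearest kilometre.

2978 km

Δλ = -148.3765 − 174.7762 = -323.1527°; wrapped into (−180°, 180°]: 36.8473°.
Δφ = -47.4994 − -41.2865 = -6.2129°.
a = sin²(Δφ/2) + cos φ₁ · cos φ₂ · sin²(Δλ/2) = 0.053642.
c = 2·atan2(√a, √(1−a)) = 0.46746 rad → d = 6371·c ≈ 2978.20 km.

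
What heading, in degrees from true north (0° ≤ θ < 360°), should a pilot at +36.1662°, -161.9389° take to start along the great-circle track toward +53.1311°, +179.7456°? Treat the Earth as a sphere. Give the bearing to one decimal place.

Δλ = 179.7456 − -161.9389 = 341.6845°; wrapped into (−180°, 180°]: -18.3155°.
θ = atan2( sin Δλ · cos φ₂ , cos φ₁ · sin φ₂ − sin φ₁ · cos φ₂ · cos Δλ )
  = atan2(-0.18855, 0.30972) = -31.331° → normalised to [0°, 360°): 328.669°.

328.7°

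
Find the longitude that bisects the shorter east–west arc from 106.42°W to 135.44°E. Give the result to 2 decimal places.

165.49°W

Signed shortest Δλ from -106.42° to +135.44° is -118.14°.
Midpoint longitude = -106.42° + (-118.14°)/2 = -106.42° − 59.07° = -165.49°.
(The naïve average (-106.42 + +135.44)/2 = 14.51° is on the wrong side of the globe.)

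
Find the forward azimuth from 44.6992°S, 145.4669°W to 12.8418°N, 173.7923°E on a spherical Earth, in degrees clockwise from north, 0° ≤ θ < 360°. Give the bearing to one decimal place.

Δλ = 173.7923 − -145.4669 = 319.2592°; wrapped into (−180°, 180°]: -40.7408°.
θ = atan2( sin Δλ · cos φ₂ , cos φ₁ · sin φ₂ − sin φ₁ · cos φ₂ · cos Δλ )
  = atan2(-0.63631, 0.67759) = -43.201° → normalised to [0°, 360°): 316.799°.

316.8°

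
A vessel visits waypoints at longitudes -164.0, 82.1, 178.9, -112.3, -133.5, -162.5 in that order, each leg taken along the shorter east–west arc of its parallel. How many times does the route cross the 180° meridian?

2

Leg 1: -164.0° → +82.1°, shortest Δλ = -113.9° (west) — crosses 180°.
Leg 2: +82.1° → +178.9°, shortest Δλ = 96.8° (east) — does not cross 180°.
Leg 3: +178.9° → -112.3°, shortest Δλ = 68.8° (east) — crosses 180°.
Leg 4: -112.3° → -133.5°, shortest Δλ = -21.2° (west) — does not cross 180°.
Leg 5: -133.5° → -162.5°, shortest Δλ = -29.0° (west) — does not cross 180°.
Total crossings: 2.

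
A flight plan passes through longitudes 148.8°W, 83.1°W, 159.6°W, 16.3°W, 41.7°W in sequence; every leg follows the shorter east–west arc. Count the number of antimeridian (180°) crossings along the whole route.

0

Leg 1: -148.8° → -83.1°, shortest Δλ = 65.7° (east) — does not cross 180°.
Leg 2: -83.1° → -159.6°, shortest Δλ = -76.5° (west) — does not cross 180°.
Leg 3: -159.6° → -16.3°, shortest Δλ = 143.3° (east) — does not cross 180°.
Leg 4: -16.3° → -41.7°, shortest Δλ = -25.4° (west) — does not cross 180°.
Total crossings: 0.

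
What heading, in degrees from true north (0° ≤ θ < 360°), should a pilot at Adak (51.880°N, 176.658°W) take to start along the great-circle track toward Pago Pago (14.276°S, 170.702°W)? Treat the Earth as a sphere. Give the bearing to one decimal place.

Δλ = -170.702 − -176.658 = 5.956°.
θ = atan2( sin Δλ · cos φ₂ , cos φ₁ · sin φ₂ − sin φ₁ · cos φ₂ · cos Δλ )
  = atan2(0.10056, -0.91053) = 173.698° → normalised to [0°, 360°): 173.698°.

173.7°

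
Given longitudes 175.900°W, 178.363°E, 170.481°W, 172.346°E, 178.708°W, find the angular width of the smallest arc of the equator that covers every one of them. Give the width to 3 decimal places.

17.173°

Sort the longitudes: -178.708°, -175.900°, -170.481°, +172.346°, +178.363°.
Eastward gaps between consecutive values (wrapping around): 2.808°, 5.419°, 342.827°, 6.017°, 2.929°.
Largest gap = 342.827° ⇒ minimal covering band is its complement: 360° − 342.827° = 17.173°.
Band runs from +172.346° eastward to -170.481°, crossing the antimeridian.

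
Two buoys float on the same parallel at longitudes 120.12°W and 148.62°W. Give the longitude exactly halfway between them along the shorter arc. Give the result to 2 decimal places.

134.37°W

Signed shortest Δλ from -120.12° to -148.62° is -28.50°.
Midpoint longitude = -120.12° + (-28.50°)/2 = -120.12° − 14.25° = -134.37°.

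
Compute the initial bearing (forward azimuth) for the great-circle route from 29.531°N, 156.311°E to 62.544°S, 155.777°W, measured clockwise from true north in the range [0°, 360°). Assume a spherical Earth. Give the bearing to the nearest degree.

Δλ = -155.777 − 156.311 = -312.088°; wrapped into (−180°, 180°]: 47.912°.
θ = atan2( sin Δλ · cos φ₂ , cos φ₁ · sin φ₂ − sin φ₁ · cos φ₂ · cos Δλ )
  = atan2(0.34217, -0.92441) = 159.688° → normalised to [0°, 360°): 159.688°.

160°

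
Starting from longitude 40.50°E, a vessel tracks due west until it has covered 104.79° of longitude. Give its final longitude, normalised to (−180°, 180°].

Start at +40.50°; shift −104.79° → -64.29°.
-64.29° already lies in (−180°, 180°].

64.29°W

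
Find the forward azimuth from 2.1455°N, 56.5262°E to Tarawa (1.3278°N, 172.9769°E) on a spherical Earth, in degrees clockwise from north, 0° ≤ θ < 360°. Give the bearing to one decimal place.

Δλ = 172.9769 − 56.5262 = 116.4507°.
θ = atan2( sin Δλ · cos φ₂ , cos φ₁ · sin φ₂ − sin φ₁ · cos φ₂ · cos Δλ )
  = atan2(0.89508, 0.03983) = 87.452° → normalised to [0°, 360°): 87.452°.

87.5°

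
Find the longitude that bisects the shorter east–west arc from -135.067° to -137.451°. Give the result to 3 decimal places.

-136.259°

Signed shortest Δλ from -135.067° to -137.451° is -2.384°.
Midpoint longitude = -135.067° + (-2.384°)/2 = -135.067° − 1.192° = -136.259°.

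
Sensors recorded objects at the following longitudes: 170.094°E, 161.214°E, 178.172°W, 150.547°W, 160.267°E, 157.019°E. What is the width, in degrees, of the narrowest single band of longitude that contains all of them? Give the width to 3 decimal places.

Sort the longitudes: -178.172°, -150.547°, +157.019°, +160.267°, +161.214°, +170.094°.
Eastward gaps between consecutive values (wrapping around): 27.625°, 307.566°, 3.248°, 0.947°, 8.880°, 11.734°.
Largest gap = 307.566° ⇒ minimal covering band is its complement: 360° − 307.566° = 52.434°.
Band runs from +157.019° eastward to -150.547°, crossing the antimeridian.

52.434°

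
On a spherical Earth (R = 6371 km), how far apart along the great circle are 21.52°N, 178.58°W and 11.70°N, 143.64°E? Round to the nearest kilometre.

Δλ = 143.64 − -178.58 = 322.22°; wrapped into (−180°, 180°]: -37.78°.
Δφ = 11.70 − 21.52 = -9.82°.
a = sin²(Δφ/2) + cos φ₁ · cos φ₂ · sin²(Δλ/2) = 0.102809.
c = 2·atan2(√a, √(1−a)) = 0.65281 rad → d = 6371·c ≈ 4159.02 km.

4159 km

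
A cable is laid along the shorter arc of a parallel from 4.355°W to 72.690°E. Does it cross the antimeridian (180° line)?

No

Signed shortest Δλ = ((72.690 − -4.355 + 180) mod 360) − 180 = 77.045°.
Going east by 77.045° from -4.355° reaches +72.690° without touching 180°.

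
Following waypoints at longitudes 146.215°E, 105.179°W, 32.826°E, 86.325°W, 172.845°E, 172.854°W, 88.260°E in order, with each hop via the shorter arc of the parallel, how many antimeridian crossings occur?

Leg 1: +146.215° → -105.179°, shortest Δλ = 108.606° (east) — crosses 180°.
Leg 2: -105.179° → +32.826°, shortest Δλ = 138.005° (east) — does not cross 180°.
Leg 3: +32.826° → -86.325°, shortest Δλ = -119.151° (west) — does not cross 180°.
Leg 4: -86.325° → +172.845°, shortest Δλ = -100.83° (west) — crosses 180°.
Leg 5: +172.845° → -172.854°, shortest Δλ = 14.301° (east) — crosses 180°.
Leg 6: -172.854° → +88.260°, shortest Δλ = -98.886° (west) — crosses 180°.
Total crossings: 4.

4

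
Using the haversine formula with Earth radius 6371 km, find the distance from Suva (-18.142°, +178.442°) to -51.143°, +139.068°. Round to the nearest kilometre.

5038 km

Δλ = 139.068 − 178.442 = -39.374°.
Δφ = -51.143 − -18.142 = -33.001°.
a = sin²(Δφ/2) + cos φ₁ · cos φ₂ · sin²(Δλ/2) = 0.148331.
c = 2·atan2(√a, √(1−a)) = 0.79071 rad → d = 6371·c ≈ 5037.63 km.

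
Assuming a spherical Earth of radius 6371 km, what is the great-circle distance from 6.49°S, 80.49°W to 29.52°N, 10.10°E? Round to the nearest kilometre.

10419 km

Δλ = 10.10 − -80.49 = 90.59°.
Δφ = 29.52 − -6.49 = 36.01°.
a = sin²(Δφ/2) + cos φ₁ · cos φ₂ · sin²(Δλ/2) = 0.532298.
c = 2·atan2(√a, √(1−a)) = 1.63544 rad → d = 6371·c ≈ 10419.37 km.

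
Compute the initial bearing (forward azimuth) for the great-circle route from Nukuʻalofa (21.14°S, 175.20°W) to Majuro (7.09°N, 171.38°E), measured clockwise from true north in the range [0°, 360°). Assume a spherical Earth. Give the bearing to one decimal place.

Δλ = 171.38 − -175.20 = 346.58°; wrapped into (−180°, 180°]: -13.42°.
θ = atan2( sin Δλ · cos φ₂ , cos φ₁ · sin φ₂ − sin φ₁ · cos φ₂ · cos Δλ )
  = atan2(-0.23031, 0.46324) = -26.436° → normalised to [0°, 360°): 333.564°.

333.6°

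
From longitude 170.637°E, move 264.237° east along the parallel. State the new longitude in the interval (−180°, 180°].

74.874°E

Start at +170.637°; shift +264.237° → +434.874°.
+434.874° lies outside (−180°, 180°]; subtract 360° → +74.874°.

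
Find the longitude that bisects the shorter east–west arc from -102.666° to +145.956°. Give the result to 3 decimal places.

-158.355°

Signed shortest Δλ from -102.666° to +145.956° is -111.378°.
Midpoint longitude = -102.666° + (-111.378°)/2 = -102.666° − 55.689° = -158.355°.
(The naïve average (-102.666 + +145.956)/2 = 21.645° is on the wrong side of the globe.)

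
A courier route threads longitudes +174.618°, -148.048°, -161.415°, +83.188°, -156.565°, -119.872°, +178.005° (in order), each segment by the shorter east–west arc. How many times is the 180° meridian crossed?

Leg 1: +174.618° → -148.048°, shortest Δλ = 37.334° (east) — crosses 180°.
Leg 2: -148.048° → -161.415°, shortest Δλ = -13.367° (west) — does not cross 180°.
Leg 3: -161.415° → +83.188°, shortest Δλ = -115.397° (west) — crosses 180°.
Leg 4: +83.188° → -156.565°, shortest Δλ = 120.247° (east) — crosses 180°.
Leg 5: -156.565° → -119.872°, shortest Δλ = 36.693° (east) — does not cross 180°.
Leg 6: -119.872° → +178.005°, shortest Δλ = -62.123° (west) — crosses 180°.
Total crossings: 4.

4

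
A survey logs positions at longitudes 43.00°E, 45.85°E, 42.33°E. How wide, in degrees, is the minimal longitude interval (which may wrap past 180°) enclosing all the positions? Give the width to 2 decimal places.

Sort the longitudes: +42.33°, +43.00°, +45.85°.
Eastward gaps between consecutive values (wrapping around): 0.67°, 2.85°, 356.48°.
Largest gap = 356.48° ⇒ minimal covering band is its complement: 360° − 356.48° = 3.52°.
Band runs from +42.33° eastward to +45.85°.

3.52°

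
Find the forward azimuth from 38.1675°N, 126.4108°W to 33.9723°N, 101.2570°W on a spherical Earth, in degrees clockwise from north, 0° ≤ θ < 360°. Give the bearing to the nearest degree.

Δλ = -101.2570 − -126.4108 = 25.1538°.
θ = atan2( sin Δλ · cos φ₂ , cos φ₁ · sin φ₂ − sin φ₁ · cos φ₂ · cos Δλ )
  = atan2(0.35250, -0.02456) = 93.985° → normalised to [0°, 360°): 93.985°.

94°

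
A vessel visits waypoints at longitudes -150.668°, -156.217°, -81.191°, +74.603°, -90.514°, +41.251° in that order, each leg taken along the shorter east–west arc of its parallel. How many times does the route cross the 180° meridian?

0

Leg 1: -150.668° → -156.217°, shortest Δλ = -5.549° (west) — does not cross 180°.
Leg 2: -156.217° → -81.191°, shortest Δλ = 75.026° (east) — does not cross 180°.
Leg 3: -81.191° → +74.603°, shortest Δλ = 155.794° (east) — does not cross 180°.
Leg 4: +74.603° → -90.514°, shortest Δλ = -165.117° (west) — does not cross 180°.
Leg 5: -90.514° → +41.251°, shortest Δλ = 131.765° (east) — does not cross 180°.
Total crossings: 0.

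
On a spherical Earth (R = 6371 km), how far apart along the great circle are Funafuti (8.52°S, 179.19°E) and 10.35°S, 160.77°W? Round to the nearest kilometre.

Δλ = -160.77 − 179.19 = -339.96°; wrapped into (−180°, 180°]: 20.04°.
Δφ = -10.35 − -8.52 = -1.83°.
a = sin²(Δφ/2) + cos φ₁ · cos φ₂ · sin²(Δλ/2) = 0.029707.
c = 2·atan2(√a, √(1−a)) = 0.34644 rad → d = 6371·c ≈ 2207.20 km.

2207 km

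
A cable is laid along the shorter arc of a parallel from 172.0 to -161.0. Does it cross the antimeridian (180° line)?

Naïve |-161.0 − 172.0| = 333.0° > 180°, so the shorter arc goes the other way round — across 180°.
Signed shortest Δλ = ((-161.0 − 172.0 + 180) mod 360) − 180 = 27.0°.
Going east by 27.0° from +172.0° passes through 180° before reaching -161.0°.

Yes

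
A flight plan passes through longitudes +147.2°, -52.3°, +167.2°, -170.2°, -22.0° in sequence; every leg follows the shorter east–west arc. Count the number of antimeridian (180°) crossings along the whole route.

3

Leg 1: +147.2° → -52.3°, shortest Δλ = 160.5° (east) — crosses 180°.
Leg 2: -52.3° → +167.2°, shortest Δλ = -140.5° (west) — crosses 180°.
Leg 3: +167.2° → -170.2°, shortest Δλ = 22.6° (east) — crosses 180°.
Leg 4: -170.2° → -22.0°, shortest Δλ = 148.2° (east) — does not cross 180°.
Total crossings: 3.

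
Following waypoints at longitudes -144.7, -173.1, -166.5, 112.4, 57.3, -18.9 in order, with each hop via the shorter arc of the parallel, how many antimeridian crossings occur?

Leg 1: -144.7° → -173.1°, shortest Δλ = -28.4° (west) — does not cross 180°.
Leg 2: -173.1° → -166.5°, shortest Δλ = 6.6° (east) — does not cross 180°.
Leg 3: -166.5° → +112.4°, shortest Δλ = -81.1° (west) — crosses 180°.
Leg 4: +112.4° → +57.3°, shortest Δλ = -55.1° (west) — does not cross 180°.
Leg 5: +57.3° → -18.9°, shortest Δλ = -76.2° (west) — does not cross 180°.
Total crossings: 1.

1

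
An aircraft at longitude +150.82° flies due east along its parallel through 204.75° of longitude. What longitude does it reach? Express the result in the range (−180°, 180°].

-4.43°

Start at +150.82°; shift +204.75° → +355.57°.
+355.57° lies outside (−180°, 180°]; subtract 360° → -4.43°.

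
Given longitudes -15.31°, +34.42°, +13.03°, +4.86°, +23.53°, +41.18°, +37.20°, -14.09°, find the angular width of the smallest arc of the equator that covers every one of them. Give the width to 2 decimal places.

56.49°

Sort the longitudes: -15.31°, -14.09°, +4.86°, +13.03°, +23.53°, +34.42°, +37.20°, +41.18°.
Eastward gaps between consecutive values (wrapping around): 1.22°, 18.95°, 8.17°, 10.50°, 10.89°, 2.78°, 3.98°, 303.51°.
Largest gap = 303.51° ⇒ minimal covering band is its complement: 360° − 303.51° = 56.49°.
Band runs from -15.31° eastward to +41.18°.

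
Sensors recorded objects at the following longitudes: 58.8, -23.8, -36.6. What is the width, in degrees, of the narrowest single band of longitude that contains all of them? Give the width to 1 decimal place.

95.4°

Sort the longitudes: -36.6°, -23.8°, +58.8°.
Eastward gaps between consecutive values (wrapping around): 12.8°, 82.6°, 264.6°.
Largest gap = 264.6° ⇒ minimal covering band is its complement: 360° − 264.6° = 95.4°.
Band runs from -36.6° eastward to +58.8°.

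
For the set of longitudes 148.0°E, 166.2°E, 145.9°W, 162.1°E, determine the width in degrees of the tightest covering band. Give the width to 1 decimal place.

Sort the longitudes: -145.9°, +148.0°, +162.1°, +166.2°.
Eastward gaps between consecutive values (wrapping around): 293.9°, 14.1°, 4.1°, 47.9°.
Largest gap = 293.9° ⇒ minimal covering band is its complement: 360° − 293.9° = 66.1°.
Band runs from +148.0° eastward to -145.9°, crossing the antimeridian.

66.1°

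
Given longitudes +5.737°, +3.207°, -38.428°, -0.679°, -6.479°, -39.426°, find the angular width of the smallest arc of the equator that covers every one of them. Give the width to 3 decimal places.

45.163°

Sort the longitudes: -39.426°, -38.428°, -6.479°, -0.679°, +3.207°, +5.737°.
Eastward gaps between consecutive values (wrapping around): 0.998°, 31.949°, 5.800°, 3.886°, 2.530°, 314.837°.
Largest gap = 314.837° ⇒ minimal covering band is its complement: 360° − 314.837° = 45.163°.
Band runs from -39.426° eastward to +5.737°.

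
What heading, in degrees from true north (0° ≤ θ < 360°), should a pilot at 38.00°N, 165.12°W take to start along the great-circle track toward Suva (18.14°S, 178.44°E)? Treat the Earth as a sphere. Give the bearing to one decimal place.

Δλ = 178.44 − -165.12 = 343.56°; wrapped into (−180°, 180°]: -16.44°.
θ = atan2( sin Δλ · cos φ₂ , cos φ₁ · sin φ₂ − sin φ₁ · cos φ₂ · cos Δλ )
  = atan2(-0.26895, -0.80648) = -161.558° → normalised to [0°, 360°): 198.442°.

198.4°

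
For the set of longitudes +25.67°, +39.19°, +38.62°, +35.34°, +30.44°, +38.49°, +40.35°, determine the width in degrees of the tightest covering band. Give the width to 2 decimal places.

Sort the longitudes: +25.67°, +30.44°, +35.34°, +38.49°, +38.62°, +39.19°, +40.35°.
Eastward gaps between consecutive values (wrapping around): 4.77°, 4.90°, 3.15°, 0.13°, 0.57°, 1.16°, 345.32°.
Largest gap = 345.32° ⇒ minimal covering band is its complement: 360° − 345.32° = 14.68°.
Band runs from +25.67° eastward to +40.35°.

14.68°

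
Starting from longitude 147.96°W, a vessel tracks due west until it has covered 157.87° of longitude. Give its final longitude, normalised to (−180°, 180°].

54.17°E

Start at -147.96°; shift −157.87° → -305.83°.
-305.83° lies outside (−180°, 180°]; add 360° → +54.17°.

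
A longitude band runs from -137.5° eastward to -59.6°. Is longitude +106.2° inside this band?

No

Band width going east from -137.5° to -59.6°: ((-59.6 − -137.5) mod 360) = 77.9°.
Offset of +106.2° east of the west edge: ((106.2 − -137.5) mod 360) = 243.7°.
243.7° > 77.9° ⇒ outside.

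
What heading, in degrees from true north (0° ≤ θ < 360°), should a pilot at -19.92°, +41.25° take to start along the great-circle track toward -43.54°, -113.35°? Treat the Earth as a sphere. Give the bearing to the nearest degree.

Δλ = -113.35 − 41.25 = -154.60°.
θ = atan2( sin Δλ · cos φ₂ , cos φ₁ · sin φ₂ − sin φ₁ · cos φ₂ · cos Δλ )
  = atan2(-0.31093, -0.87075) = -160.349° → normalised to [0°, 360°): 199.651°.

200°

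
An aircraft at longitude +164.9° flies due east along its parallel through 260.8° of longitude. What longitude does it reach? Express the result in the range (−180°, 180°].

Start at +164.9°; shift +260.8° → +425.7°.
+425.7° lies outside (−180°, 180°]; subtract 360° → +65.7°.

+65.7°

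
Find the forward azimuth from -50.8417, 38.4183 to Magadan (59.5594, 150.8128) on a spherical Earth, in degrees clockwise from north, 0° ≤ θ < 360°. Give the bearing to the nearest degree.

50°

Δλ = 150.8128 − 38.4183 = 112.3945°.
θ = atan2( sin Δλ · cos φ₂ , cos φ₁ · sin φ₂ − sin φ₁ · cos φ₂ · cos Δλ )
  = atan2(0.46843, 0.39475) = 49.879° → normalised to [0°, 360°): 49.879°.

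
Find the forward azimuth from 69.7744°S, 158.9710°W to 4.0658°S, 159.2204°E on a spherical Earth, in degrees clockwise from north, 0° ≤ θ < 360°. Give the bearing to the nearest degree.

315°

Δλ = 159.2204 − -158.9710 = 318.1914°; wrapped into (−180°, 180°]: -41.8086°.
θ = atan2( sin Δλ · cos φ₂ , cos φ₁ · sin φ₂ − sin φ₁ · cos φ₂ · cos Δλ )
  = atan2(-0.66497, 0.67314) = -44.650° → normalised to [0°, 360°): 315.350°.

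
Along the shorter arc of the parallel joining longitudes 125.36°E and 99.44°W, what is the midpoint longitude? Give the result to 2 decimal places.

167.04°W

Signed shortest Δλ from +125.36° to -99.44° is +135.20°.
Midpoint longitude = +125.36° + (+135.20°)/2 = +125.36° + 67.60° = +192.96°.
Normalise into (−180°, 180°]: -167.04°.
(The naïve average (+125.36 + -99.44)/2 = 12.96° is on the wrong side of the globe.)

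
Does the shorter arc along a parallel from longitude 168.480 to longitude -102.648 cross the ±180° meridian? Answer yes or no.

Naïve |-102.648 − 168.480| = 271.128° > 180°, so the shorter arc goes the other way round — across 180°.
Signed shortest Δλ = ((-102.648 − 168.480 + 180) mod 360) − 180 = 88.872°.
Going east by 88.872° from +168.480° passes through 180° before reaching -102.648°.

Yes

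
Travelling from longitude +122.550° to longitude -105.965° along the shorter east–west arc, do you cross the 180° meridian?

Naïve |-105.965 − 122.550| = 228.515° > 180°, so the shorter arc goes the other way round — across 180°.
Signed shortest Δλ = ((-105.965 − 122.550 + 180) mod 360) − 180 = 131.485°.
Going east by 131.485° from +122.550° passes through 180° before reaching -105.965°.

Yes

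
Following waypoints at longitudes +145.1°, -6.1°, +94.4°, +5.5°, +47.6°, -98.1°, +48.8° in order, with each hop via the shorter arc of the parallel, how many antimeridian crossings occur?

Leg 1: +145.1° → -6.1°, shortest Δλ = -151.2° (west) — does not cross 180°.
Leg 2: -6.1° → +94.4°, shortest Δλ = 100.5° (east) — does not cross 180°.
Leg 3: +94.4° → +5.5°, shortest Δλ = -88.9° (west) — does not cross 180°.
Leg 4: +5.5° → +47.6°, shortest Δλ = 42.1° (east) — does not cross 180°.
Leg 5: +47.6° → -98.1°, shortest Δλ = -145.7° (west) — does not cross 180°.
Leg 6: -98.1° → +48.8°, shortest Δλ = 146.9° (east) — does not cross 180°.
Total crossings: 0.

0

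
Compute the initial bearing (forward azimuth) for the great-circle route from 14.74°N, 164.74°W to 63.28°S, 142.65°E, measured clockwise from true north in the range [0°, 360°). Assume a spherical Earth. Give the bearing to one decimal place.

200.9°

Δλ = 142.65 − -164.74 = 307.39°; wrapped into (−180°, 180°]: -52.61°.
θ = atan2( sin Δλ · cos φ₂ , cos φ₁ · sin φ₂ − sin φ₁ · cos φ₂ · cos Δλ )
  = atan2(-0.35724, -0.93329) = -159.054° → normalised to [0°, 360°): 200.946°.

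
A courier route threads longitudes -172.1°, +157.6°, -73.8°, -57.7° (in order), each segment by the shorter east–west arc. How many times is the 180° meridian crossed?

2

Leg 1: -172.1° → +157.6°, shortest Δλ = -30.3° (west) — crosses 180°.
Leg 2: +157.6° → -73.8°, shortest Δλ = 128.6° (east) — crosses 180°.
Leg 3: -73.8° → -57.7°, shortest Δλ = 16.1° (east) — does not cross 180°.
Total crossings: 2.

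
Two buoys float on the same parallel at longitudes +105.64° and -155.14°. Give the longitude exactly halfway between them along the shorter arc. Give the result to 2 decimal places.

Signed shortest Δλ from +105.64° to -155.14° is +99.22°.
Midpoint longitude = +105.64° + (+99.22°)/2 = +105.64° + 49.61° = +155.25°.
(The naïve average (+105.64 + -155.14)/2 = -24.75° is on the wrong side of the globe.)

+155.25°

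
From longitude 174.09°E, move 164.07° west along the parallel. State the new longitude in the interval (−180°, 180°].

Start at +174.09°; shift −164.07° → +10.02°.
+10.02° already lies in (−180°, 180°].

10.02°E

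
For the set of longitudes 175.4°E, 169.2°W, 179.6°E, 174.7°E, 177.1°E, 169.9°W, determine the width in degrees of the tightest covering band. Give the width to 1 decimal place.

16.1°

Sort the longitudes: -169.9°, -169.2°, +174.7°, +175.4°, +177.1°, +179.6°.
Eastward gaps between consecutive values (wrapping around): 0.7°, 343.9°, 0.7°, 1.7°, 2.5°, 10.5°.
Largest gap = 343.9° ⇒ minimal covering band is its complement: 360° − 343.9° = 16.1°.
Band runs from +174.7° eastward to -169.2°, crossing the antimeridian.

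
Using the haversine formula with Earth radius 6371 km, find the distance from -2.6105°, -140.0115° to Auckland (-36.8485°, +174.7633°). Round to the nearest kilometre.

Δλ = 174.7633 − -140.0115 = 314.7748°; wrapped into (−180°, 180°]: -45.2252°.
Δφ = -36.8485 − -2.6105 = -34.2380°.
a = sin²(Δφ/2) + cos φ₁ · cos φ₂ · sin²(Δλ/2) = 0.204828.
c = 2·atan2(√a, √(1−a)) = 0.93931 rad → d = 6371·c ≈ 5984.35 km.

5984 km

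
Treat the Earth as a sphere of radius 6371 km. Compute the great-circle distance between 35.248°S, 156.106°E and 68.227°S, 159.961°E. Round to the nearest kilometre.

Δλ = 159.961 − 156.106 = 3.855°.
Δφ = -68.227 − -35.248 = -32.979°.
a = sin²(Δφ/2) + cos φ₁ · cos φ₂ · sin²(Δλ/2) = 0.080908.
c = 2·atan2(√a, √(1−a)) = 0.57685 rad → d = 6371·c ≈ 3675.11 km.

3675 km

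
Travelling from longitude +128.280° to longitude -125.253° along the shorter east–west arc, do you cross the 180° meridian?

Yes

Naïve |-125.253 − 128.280| = 253.533° > 180°, so the shorter arc goes the other way round — across 180°.
Signed shortest Δλ = ((-125.253 − 128.280 + 180) mod 360) − 180 = 106.467°.
Going east by 106.467° from +128.280° passes through 180° before reaching -125.253°.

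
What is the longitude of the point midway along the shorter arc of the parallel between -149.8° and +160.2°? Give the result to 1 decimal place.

Signed shortest Δλ from -149.8° to +160.2° is -50.0°.
Midpoint longitude = -149.8° + (-50.0°)/2 = -149.8° − 25.0° = -174.8°.
(The naïve average (-149.8 + +160.2)/2 = 5.2° is on the wrong side of the globe.)

-174.8°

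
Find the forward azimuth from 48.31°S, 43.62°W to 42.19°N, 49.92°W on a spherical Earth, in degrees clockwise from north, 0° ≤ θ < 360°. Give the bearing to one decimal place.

Δλ = -49.92 − -43.62 = -6.30°.
θ = atan2( sin Δλ · cos φ₂ , cos φ₁ · sin φ₂ − sin φ₁ · cos φ₂ · cos Δλ )
  = atan2(-0.08130, 0.99662) = -4.664° → normalised to [0°, 360°): 355.336°.

355.3°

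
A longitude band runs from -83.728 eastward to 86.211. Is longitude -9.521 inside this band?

Yes

Band width going east from -83.728° to +86.211°: ((86.211 − -83.728) mod 360) = 169.939°.
Offset of -9.521° east of the west edge: ((-9.521 − -83.728) mod 360) = 74.207°.
74.207° ≤ 169.939° ⇒ inside.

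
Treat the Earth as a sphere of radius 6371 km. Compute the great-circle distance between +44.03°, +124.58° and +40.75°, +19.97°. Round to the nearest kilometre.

7957 km

Δλ = 19.97 − 124.58 = -104.61°.
Δφ = 40.75 − 44.03 = -3.28°.
a = sin²(Δφ/2) + cos φ₁ · cos φ₂ · sin²(Δλ/2) = 0.341848.
c = 2·atan2(√a, √(1−a)) = 1.24897 rad → d = 6371·c ≈ 7957.16 km.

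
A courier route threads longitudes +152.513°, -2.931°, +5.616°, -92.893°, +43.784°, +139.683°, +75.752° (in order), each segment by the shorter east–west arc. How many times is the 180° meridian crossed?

0

Leg 1: +152.513° → -2.931°, shortest Δλ = -155.444° (west) — does not cross 180°.
Leg 2: -2.931° → +5.616°, shortest Δλ = 8.547° (east) — does not cross 180°.
Leg 3: +5.616° → -92.893°, shortest Δλ = -98.509° (west) — does not cross 180°.
Leg 4: -92.893° → +43.784°, shortest Δλ = 136.677° (east) — does not cross 180°.
Leg 5: +43.784° → +139.683°, shortest Δλ = 95.899° (east) — does not cross 180°.
Leg 6: +139.683° → +75.752°, shortest Δλ = -63.931° (west) — does not cross 180°.
Total crossings: 0.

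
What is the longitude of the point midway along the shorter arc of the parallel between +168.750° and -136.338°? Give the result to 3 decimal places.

-163.794°

Signed shortest Δλ from +168.750° to -136.338° is +54.912°.
Midpoint longitude = +168.750° + (+54.912°)/2 = +168.750° + 27.456° = +196.206°.
Normalise into (−180°, 180°]: -163.794°.
(The naïve average (+168.750 + -136.338)/2 = 16.206° is on the wrong side of the globe.)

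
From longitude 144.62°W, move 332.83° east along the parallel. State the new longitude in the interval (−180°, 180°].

Start at -144.62°; shift +332.83° → +188.21°.
+188.21° lies outside (−180°, 180°]; subtract 360° → -171.79°.

171.79°W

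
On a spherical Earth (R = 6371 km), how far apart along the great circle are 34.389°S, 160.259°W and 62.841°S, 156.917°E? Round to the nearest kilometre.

Δλ = 156.917 − -160.259 = 317.176°; wrapped into (−180°, 180°]: -42.824°.
Δφ = -62.841 − -34.389 = -28.452°.
a = sin²(Δφ/2) + cos φ₁ · cos φ₂ · sin²(Δλ/2) = 0.110595.
c = 2·atan2(√a, √(1−a)) = 0.67803 rad → d = 6371·c ≈ 4319.73 km.

4320 km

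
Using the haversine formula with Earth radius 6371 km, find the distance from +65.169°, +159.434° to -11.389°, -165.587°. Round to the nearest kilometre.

8996 km

Δλ = -165.587 − 159.434 = -325.021°; wrapped into (−180°, 180°]: 34.979°.
Δφ = -11.389 − 65.169 = -76.558°.
a = sin²(Δφ/2) + cos φ₁ · cos φ₂ · sin²(Δλ/2) = 0.420951.
c = 2·atan2(√a, √(1−a)) = 1.41203 rad → d = 6371·c ≈ 8996.06 km.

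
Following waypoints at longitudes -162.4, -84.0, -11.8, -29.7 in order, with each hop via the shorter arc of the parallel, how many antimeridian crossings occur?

0

Leg 1: -162.4° → -84.0°, shortest Δλ = 78.4° (east) — does not cross 180°.
Leg 2: -84.0° → -11.8°, shortest Δλ = 72.2° (east) — does not cross 180°.
Leg 3: -11.8° → -29.7°, shortest Δλ = -17.9° (west) — does not cross 180°.
Total crossings: 0.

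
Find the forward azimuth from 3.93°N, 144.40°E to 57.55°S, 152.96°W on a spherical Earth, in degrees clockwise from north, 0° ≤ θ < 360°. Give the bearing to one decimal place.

Δλ = -152.96 − 144.40 = -297.36°; wrapped into (−180°, 180°]: 62.64°.
θ = atan2( sin Δλ · cos φ₂ , cos φ₁ · sin φ₂ − sin φ₁ · cos φ₂ · cos Δλ )
  = atan2(0.47654, -0.85878) = 150.974° → normalised to [0°, 360°): 150.974°.

151.0°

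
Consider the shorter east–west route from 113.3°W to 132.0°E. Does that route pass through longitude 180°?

Yes

Naïve |132.0 − -113.3| = 245.3° > 180°, so the shorter arc goes the other way round — across 180°.
Signed shortest Δλ = ((132.0 − -113.3 + 180) mod 360) − 180 = -114.7°.
Going west by 114.7° from -113.3° passes through 180° before reaching +132.0°.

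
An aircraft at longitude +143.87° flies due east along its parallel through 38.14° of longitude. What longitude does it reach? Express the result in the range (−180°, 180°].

Start at +143.87°; shift +38.14° → +182.01°.
+182.01° lies outside (−180°, 180°]; subtract 360° → -177.99°.

-177.99°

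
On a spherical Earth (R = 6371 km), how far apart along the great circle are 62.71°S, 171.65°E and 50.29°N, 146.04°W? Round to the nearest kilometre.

Δλ = -146.04 − 171.65 = -317.69°; wrapped into (−180°, 180°]: 42.31°.
Δφ = 50.29 − -62.71 = 113.00°.
a = sin²(Δφ/2) + cos φ₁ · cos φ₂ · sin²(Δλ/2) = 0.733518.
c = 2·atan2(√a, √(1−a)) = 2.05673 rad → d = 6371·c ≈ 13103.44 km.

13103 km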